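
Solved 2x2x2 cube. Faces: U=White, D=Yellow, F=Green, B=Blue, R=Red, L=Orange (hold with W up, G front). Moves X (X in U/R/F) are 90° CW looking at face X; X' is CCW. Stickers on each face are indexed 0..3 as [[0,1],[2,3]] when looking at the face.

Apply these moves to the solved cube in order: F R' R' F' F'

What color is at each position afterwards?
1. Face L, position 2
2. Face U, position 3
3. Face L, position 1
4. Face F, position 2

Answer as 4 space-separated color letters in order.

After move 1 (F): F=GGGG U=WWOO R=WRWR D=RRYY L=OYOY
After move 2 (R'): R=RRWW U=WBOB F=GWGO D=RGYG B=YBRB
After move 3 (R'): R=RWRW U=WROY F=GBGB D=RWYO B=GBGB
After move 4 (F'): F=BBGG U=WRRR R=WWRW D=YYYO L=OYOO
After move 5 (F'): F=BGBG U=WRWR R=YWYW D=YOYO L=OROR
Query 1: L[2] = O
Query 2: U[3] = R
Query 3: L[1] = R
Query 4: F[2] = B

Answer: O R R B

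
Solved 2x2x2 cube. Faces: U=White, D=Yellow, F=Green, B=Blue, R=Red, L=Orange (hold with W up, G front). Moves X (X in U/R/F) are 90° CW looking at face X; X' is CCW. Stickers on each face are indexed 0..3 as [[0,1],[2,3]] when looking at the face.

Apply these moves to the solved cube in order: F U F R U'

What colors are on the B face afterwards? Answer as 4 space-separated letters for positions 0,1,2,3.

After move 1 (F): F=GGGG U=WWOO R=WRWR D=RRYY L=OYOY
After move 2 (U): U=OWOW F=WRGG R=BBWR B=OYBB L=GGOY
After move 3 (F): F=GWGR U=OWYG R=OBWR D=WBYY L=GROR
After move 4 (R): R=WORB U=OWYR F=GBGY D=WBYO B=GYWB
After move 5 (U'): U=WROY F=GRGY R=GBRB B=WOWB L=GYOR
Query: B face = WOWB

Answer: W O W B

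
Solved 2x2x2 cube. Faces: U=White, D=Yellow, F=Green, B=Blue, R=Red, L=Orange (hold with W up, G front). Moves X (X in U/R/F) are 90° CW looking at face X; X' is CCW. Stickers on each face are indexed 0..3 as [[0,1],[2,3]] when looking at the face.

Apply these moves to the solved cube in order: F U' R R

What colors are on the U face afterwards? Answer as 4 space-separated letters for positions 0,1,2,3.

Answer: W R W Y

Derivation:
After move 1 (F): F=GGGG U=WWOO R=WRWR D=RRYY L=OYOY
After move 2 (U'): U=WOWO F=OYGG R=GGWR B=WRBB L=BBOY
After move 3 (R): R=WGRG U=WYWG F=ORGY D=RBYW B=OROB
After move 4 (R): R=RWGG U=WRWY F=OBGW D=ROYO B=GRYB
Query: U face = WRWY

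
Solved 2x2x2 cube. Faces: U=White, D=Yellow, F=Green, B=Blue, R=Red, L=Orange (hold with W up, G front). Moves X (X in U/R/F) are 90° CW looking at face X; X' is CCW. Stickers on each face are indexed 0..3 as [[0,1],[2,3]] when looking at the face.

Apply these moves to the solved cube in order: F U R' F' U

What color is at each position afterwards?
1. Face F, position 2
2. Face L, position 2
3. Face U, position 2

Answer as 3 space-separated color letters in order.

Answer: W O B

Derivation:
After move 1 (F): F=GGGG U=WWOO R=WRWR D=RRYY L=OYOY
After move 2 (U): U=OWOW F=WRGG R=BBWR B=OYBB L=GGOY
After move 3 (R'): R=BRBW U=OBOO F=WWGW D=RRYG B=YYRB
After move 4 (F'): F=WWWG U=OBBB R=RRRW D=GYYG L=GOOO
After move 5 (U): U=BOBB F=RRWG R=YYRW B=GORB L=WWOO
Query 1: F[2] = W
Query 2: L[2] = O
Query 3: U[2] = B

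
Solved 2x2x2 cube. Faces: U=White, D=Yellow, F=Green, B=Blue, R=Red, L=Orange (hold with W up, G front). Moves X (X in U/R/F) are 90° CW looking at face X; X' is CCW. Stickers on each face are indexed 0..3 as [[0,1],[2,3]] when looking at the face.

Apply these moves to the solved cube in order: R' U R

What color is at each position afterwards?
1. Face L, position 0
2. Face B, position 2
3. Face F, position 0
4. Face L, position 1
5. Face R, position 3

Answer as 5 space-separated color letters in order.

After move 1 (R'): R=RRRR U=WBWB F=GWGW D=YGYG B=YBYB
After move 2 (U): U=WWBB F=RRGW R=YBRR B=OOYB L=GWOO
After move 3 (R): R=RYRB U=WRBW F=RGGG D=YYYO B=BOWB
Query 1: L[0] = G
Query 2: B[2] = W
Query 3: F[0] = R
Query 4: L[1] = W
Query 5: R[3] = B

Answer: G W R W B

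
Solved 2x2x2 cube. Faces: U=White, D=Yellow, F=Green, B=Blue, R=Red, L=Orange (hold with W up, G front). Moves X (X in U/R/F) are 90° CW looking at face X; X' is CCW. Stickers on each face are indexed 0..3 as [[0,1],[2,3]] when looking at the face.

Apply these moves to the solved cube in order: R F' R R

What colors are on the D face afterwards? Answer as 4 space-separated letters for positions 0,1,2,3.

After move 1 (R): R=RRRR U=WGWG F=GYGY D=YBYB B=WBWB
After move 2 (F'): F=YYGG U=WGRR R=BRYR D=OOYB L=OGOW
After move 3 (R): R=YBRR U=WYRG F=YOGB D=OWYW B=RBGB
After move 4 (R): R=RYRB U=WORB F=YWGW D=OGYR B=GBYB
Query: D face = OGYR

Answer: O G Y R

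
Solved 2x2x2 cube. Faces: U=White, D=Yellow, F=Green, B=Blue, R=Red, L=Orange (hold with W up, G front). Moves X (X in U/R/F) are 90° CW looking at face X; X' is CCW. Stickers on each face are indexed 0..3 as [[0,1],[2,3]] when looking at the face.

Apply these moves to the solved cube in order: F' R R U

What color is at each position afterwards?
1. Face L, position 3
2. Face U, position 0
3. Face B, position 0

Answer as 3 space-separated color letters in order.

Answer: W R O

Derivation:
After move 1 (F'): F=GGGG U=WWRR R=YRYR D=OOYY L=OWOW
After move 2 (R): R=YYRR U=WGRG F=GOGY D=OBYB B=RBWB
After move 3 (R): R=RYRY U=WORY F=GBGB D=OWYR B=GBGB
After move 4 (U): U=RWYO F=RYGB R=GBRY B=OWGB L=GBOW
Query 1: L[3] = W
Query 2: U[0] = R
Query 3: B[0] = O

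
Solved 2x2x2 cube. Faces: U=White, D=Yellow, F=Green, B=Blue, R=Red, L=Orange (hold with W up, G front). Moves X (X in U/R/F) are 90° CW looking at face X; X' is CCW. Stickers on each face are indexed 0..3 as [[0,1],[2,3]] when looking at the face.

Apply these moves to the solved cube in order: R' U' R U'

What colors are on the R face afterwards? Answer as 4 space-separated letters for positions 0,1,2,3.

Answer: O G R W

Derivation:
After move 1 (R'): R=RRRR U=WBWB F=GWGW D=YGYG B=YBYB
After move 2 (U'): U=BBWW F=OOGW R=GWRR B=RRYB L=YBOO
After move 3 (R): R=RGRW U=BOWW F=OGGG D=YYYR B=WRBB
After move 4 (U'): U=OWBW F=YBGG R=OGRW B=RGBB L=WROO
Query: R face = OGRW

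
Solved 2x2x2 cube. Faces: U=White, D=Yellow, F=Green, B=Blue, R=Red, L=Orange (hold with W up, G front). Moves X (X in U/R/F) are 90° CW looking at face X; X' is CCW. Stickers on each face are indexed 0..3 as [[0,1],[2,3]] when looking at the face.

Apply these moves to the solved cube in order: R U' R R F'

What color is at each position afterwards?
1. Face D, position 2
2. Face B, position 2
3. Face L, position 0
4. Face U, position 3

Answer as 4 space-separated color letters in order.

After move 1 (R): R=RRRR U=WGWG F=GYGY D=YBYB B=WBWB
After move 2 (U'): U=GGWW F=OOGY R=GYRR B=RRWB L=WBOO
After move 3 (R): R=RGRY U=GOWY F=OBGB D=YWYR B=WRGB
After move 4 (R): R=RRYG U=GBWB F=OWGR D=YGYW B=YROB
After move 5 (F'): F=WROG U=GBRY R=GRYG D=BOYW L=WBOW
Query 1: D[2] = Y
Query 2: B[2] = O
Query 3: L[0] = W
Query 4: U[3] = Y

Answer: Y O W Y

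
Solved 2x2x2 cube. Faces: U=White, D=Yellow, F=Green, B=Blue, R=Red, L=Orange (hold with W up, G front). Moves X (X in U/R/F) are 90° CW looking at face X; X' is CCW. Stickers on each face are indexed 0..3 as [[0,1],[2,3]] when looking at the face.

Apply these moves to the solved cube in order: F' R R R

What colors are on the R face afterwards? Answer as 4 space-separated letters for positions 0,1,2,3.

After move 1 (F'): F=GGGG U=WWRR R=YRYR D=OOYY L=OWOW
After move 2 (R): R=YYRR U=WGRG F=GOGY D=OBYB B=RBWB
After move 3 (R): R=RYRY U=WORY F=GBGB D=OWYR B=GBGB
After move 4 (R): R=RRYY U=WBRB F=GWGR D=OGYG B=YBOB
Query: R face = RRYY

Answer: R R Y Y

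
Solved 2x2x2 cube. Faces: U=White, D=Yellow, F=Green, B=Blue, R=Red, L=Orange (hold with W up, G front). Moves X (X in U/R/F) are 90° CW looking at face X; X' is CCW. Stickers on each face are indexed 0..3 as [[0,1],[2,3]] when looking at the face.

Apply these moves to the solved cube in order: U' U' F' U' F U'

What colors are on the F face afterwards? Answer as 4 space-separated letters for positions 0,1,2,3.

After move 1 (U'): U=WWWW F=OOGG R=GGRR B=RRBB L=BBOO
After move 2 (U'): U=WWWW F=BBGG R=OORR B=GGBB L=RROO
After move 3 (F'): F=BGBG U=WWOR R=YOYR D=ROYY L=RWOW
After move 4 (U'): U=WRWO F=RWBG R=BGYR B=YOBB L=GGOW
After move 5 (F): F=BRGW U=WRWG R=WGOR D=YBYY L=GROO
After move 6 (U'): U=RGWW F=GRGW R=BROR B=WGBB L=YOOO
Query: F face = GRGW

Answer: G R G W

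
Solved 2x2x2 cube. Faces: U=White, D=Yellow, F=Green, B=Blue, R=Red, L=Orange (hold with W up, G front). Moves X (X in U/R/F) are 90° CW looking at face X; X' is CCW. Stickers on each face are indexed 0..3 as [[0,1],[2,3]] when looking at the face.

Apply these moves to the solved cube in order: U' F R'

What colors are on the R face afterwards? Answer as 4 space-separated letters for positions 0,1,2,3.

After move 1 (U'): U=WWWW F=OOGG R=GGRR B=RRBB L=BBOO
After move 2 (F): F=GOGO U=WWOB R=WGWR D=RGYY L=BYOY
After move 3 (R'): R=GRWW U=WBOR F=GWGB D=ROYO B=YRGB
Query: R face = GRWW

Answer: G R W W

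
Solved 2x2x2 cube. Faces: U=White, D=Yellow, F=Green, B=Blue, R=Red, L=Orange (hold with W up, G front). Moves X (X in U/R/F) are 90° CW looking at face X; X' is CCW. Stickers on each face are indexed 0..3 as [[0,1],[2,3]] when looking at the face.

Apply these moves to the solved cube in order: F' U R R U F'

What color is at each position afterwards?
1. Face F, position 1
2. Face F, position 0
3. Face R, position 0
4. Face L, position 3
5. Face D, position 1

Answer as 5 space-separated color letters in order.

After move 1 (F'): F=GGGG U=WWRR R=YRYR D=OOYY L=OWOW
After move 2 (U): U=RWRW F=YRGG R=BBYR B=OWBB L=GGOW
After move 3 (R): R=YBRB U=RRRG F=YOGY D=OBYO B=WWWB
After move 4 (R): R=RYBB U=RORY F=YBGO D=OWYW B=GWRB
After move 5 (U): U=RRYO F=RYGO R=GWBB B=GGRB L=YBOW
After move 6 (F'): F=YORG U=RRGB R=WWOB D=BWYW L=YOOY
Query 1: F[1] = O
Query 2: F[0] = Y
Query 3: R[0] = W
Query 4: L[3] = Y
Query 5: D[1] = W

Answer: O Y W Y W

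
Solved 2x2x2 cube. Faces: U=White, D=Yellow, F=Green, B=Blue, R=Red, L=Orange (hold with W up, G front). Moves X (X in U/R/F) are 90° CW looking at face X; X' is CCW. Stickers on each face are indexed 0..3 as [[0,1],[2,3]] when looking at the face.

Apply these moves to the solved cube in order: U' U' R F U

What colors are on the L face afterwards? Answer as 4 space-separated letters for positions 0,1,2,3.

After move 1 (U'): U=WWWW F=OOGG R=GGRR B=RRBB L=BBOO
After move 2 (U'): U=WWWW F=BBGG R=OORR B=GGBB L=RROO
After move 3 (R): R=RORO U=WBWG F=BYGY D=YBYG B=WGWB
After move 4 (F): F=GBYY U=WBOR R=WOGO D=RRYG L=RYOB
After move 5 (U): U=OWRB F=WOYY R=WGGO B=RYWB L=GBOB
Query: L face = GBOB

Answer: G B O B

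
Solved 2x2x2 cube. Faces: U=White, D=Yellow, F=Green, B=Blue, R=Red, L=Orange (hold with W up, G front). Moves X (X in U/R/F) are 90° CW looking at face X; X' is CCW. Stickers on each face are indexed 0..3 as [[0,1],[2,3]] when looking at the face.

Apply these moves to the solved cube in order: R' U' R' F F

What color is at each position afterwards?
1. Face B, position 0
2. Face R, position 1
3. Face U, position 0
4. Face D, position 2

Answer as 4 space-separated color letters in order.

Answer: G R B Y

Derivation:
After move 1 (R'): R=RRRR U=WBWB F=GWGW D=YGYG B=YBYB
After move 2 (U'): U=BBWW F=OOGW R=GWRR B=RRYB L=YBOO
After move 3 (R'): R=WRGR U=BYWR F=OBGW D=YOYW B=GRGB
After move 4 (F): F=GOWB U=BYOB R=WRRR D=GWYW L=YYOO
After move 5 (F): F=WGBO U=BYOY R=ORBR D=RWYW L=YGOW
Query 1: B[0] = G
Query 2: R[1] = R
Query 3: U[0] = B
Query 4: D[2] = Y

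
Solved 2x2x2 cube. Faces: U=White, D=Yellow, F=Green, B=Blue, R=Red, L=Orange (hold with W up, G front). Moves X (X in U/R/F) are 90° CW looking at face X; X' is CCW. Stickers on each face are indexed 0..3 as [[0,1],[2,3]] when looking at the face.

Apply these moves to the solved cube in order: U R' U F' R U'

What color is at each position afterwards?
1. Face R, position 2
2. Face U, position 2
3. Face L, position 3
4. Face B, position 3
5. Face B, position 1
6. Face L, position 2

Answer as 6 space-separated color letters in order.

Answer: R W O B R O

Derivation:
After move 1 (U): U=WWWW F=RRGG R=BBRR B=OOBB L=GGOO
After move 2 (R'): R=BRBR U=WBWO F=RWGW D=YRYG B=YOYB
After move 3 (U): U=WWOB F=BRGW R=YOBR B=GGYB L=RWOO
After move 4 (F'): F=RWBG U=WWYB R=ROYR D=WOYG L=RBOO
After move 5 (R): R=YRRO U=WWYG F=ROBG D=WYYG B=BGWB
After move 6 (U'): U=WGWY F=RBBG R=RORO B=YRWB L=BGOO
Query 1: R[2] = R
Query 2: U[2] = W
Query 3: L[3] = O
Query 4: B[3] = B
Query 5: B[1] = R
Query 6: L[2] = O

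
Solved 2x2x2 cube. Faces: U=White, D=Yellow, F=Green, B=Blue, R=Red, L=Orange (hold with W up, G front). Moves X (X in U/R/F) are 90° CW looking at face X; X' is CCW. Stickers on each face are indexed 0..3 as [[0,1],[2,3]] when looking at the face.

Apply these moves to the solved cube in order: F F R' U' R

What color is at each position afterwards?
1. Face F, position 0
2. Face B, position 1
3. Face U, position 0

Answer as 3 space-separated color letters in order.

After move 1 (F): F=GGGG U=WWOO R=WRWR D=RRYY L=OYOY
After move 2 (F): F=GGGG U=WWYY R=OROR D=WWYY L=OROR
After move 3 (R'): R=RROO U=WBYB F=GWGY D=WGYG B=YBWB
After move 4 (U'): U=BBWY F=ORGY R=GWOO B=RRWB L=YBOR
After move 5 (R): R=OGOW U=BRWY F=OGGG D=WWYR B=YRBB
Query 1: F[0] = O
Query 2: B[1] = R
Query 3: U[0] = B

Answer: O R B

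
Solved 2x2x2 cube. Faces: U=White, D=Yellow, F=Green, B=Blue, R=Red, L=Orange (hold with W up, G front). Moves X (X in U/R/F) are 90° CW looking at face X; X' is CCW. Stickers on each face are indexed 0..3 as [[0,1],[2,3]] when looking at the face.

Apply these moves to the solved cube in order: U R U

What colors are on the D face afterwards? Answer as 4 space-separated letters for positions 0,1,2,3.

After move 1 (U): U=WWWW F=RRGG R=BBRR B=OOBB L=GGOO
After move 2 (R): R=RBRB U=WRWG F=RYGY D=YBYO B=WOWB
After move 3 (U): U=WWGR F=RBGY R=WORB B=GGWB L=RYOO
Query: D face = YBYO

Answer: Y B Y O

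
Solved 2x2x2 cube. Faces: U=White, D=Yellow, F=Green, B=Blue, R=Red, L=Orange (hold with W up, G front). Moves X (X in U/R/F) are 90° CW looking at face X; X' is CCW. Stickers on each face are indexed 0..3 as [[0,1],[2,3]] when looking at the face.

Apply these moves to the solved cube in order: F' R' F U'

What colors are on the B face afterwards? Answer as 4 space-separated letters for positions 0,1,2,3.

After move 1 (F'): F=GGGG U=WWRR R=YRYR D=OOYY L=OWOW
After move 2 (R'): R=RRYY U=WBRB F=GWGR D=OGYG B=YBOB
After move 3 (F): F=GGRW U=WBWW R=RRBY D=YRYG L=OOOG
After move 4 (U'): U=BWWW F=OORW R=GGBY B=RROB L=YBOG
Query: B face = RROB

Answer: R R O B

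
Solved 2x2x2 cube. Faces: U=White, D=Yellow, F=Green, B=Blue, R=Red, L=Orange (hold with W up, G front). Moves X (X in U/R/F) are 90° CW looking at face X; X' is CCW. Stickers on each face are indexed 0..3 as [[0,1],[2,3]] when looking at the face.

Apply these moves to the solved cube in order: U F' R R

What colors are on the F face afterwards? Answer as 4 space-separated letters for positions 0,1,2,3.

After move 1 (U): U=WWWW F=RRGG R=BBRR B=OOBB L=GGOO
After move 2 (F'): F=RGRG U=WWBR R=YBYR D=GOYY L=GWOW
After move 3 (R): R=YYRB U=WGBG F=RORY D=GBYO B=ROWB
After move 4 (R): R=RYBY U=WOBY F=RBRO D=GWYR B=GOGB
Query: F face = RBRO

Answer: R B R O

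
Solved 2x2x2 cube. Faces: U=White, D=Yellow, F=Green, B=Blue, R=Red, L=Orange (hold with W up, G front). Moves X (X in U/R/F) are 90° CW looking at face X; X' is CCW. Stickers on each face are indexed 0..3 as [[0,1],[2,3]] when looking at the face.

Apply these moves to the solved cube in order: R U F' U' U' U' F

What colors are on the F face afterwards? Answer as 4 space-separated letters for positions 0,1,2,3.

After move 1 (R): R=RRRR U=WGWG F=GYGY D=YBYB B=WBWB
After move 2 (U): U=WWGG F=RRGY R=WBRR B=OOWB L=GYOO
After move 3 (F'): F=RYRG U=WWWR R=BBYR D=YOYB L=GGOG
After move 4 (U'): U=WRWW F=GGRG R=RYYR B=BBWB L=OOOG
After move 5 (U'): U=RWWW F=OORG R=GGYR B=RYWB L=BBOG
After move 6 (U'): U=WWRW F=BBRG R=OOYR B=GGWB L=RYOG
After move 7 (F): F=RBGB U=WWGY R=ROWR D=YOYB L=RYOO
Query: F face = RBGB

Answer: R B G B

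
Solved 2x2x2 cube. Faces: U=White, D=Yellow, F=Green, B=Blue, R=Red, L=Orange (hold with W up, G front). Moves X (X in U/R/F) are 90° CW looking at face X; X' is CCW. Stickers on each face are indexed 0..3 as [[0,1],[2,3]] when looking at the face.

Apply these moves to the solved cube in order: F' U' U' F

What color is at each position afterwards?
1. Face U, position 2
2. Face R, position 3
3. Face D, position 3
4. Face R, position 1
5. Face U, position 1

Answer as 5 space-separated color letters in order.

Answer: W R Y W R

Derivation:
After move 1 (F'): F=GGGG U=WWRR R=YRYR D=OOYY L=OWOW
After move 2 (U'): U=WRWR F=OWGG R=GGYR B=YRBB L=BBOW
After move 3 (U'): U=RRWW F=BBGG R=OWYR B=GGBB L=YROW
After move 4 (F): F=GBGB U=RRWR R=WWWR D=YOYY L=YOOO
Query 1: U[2] = W
Query 2: R[3] = R
Query 3: D[3] = Y
Query 4: R[1] = W
Query 5: U[1] = R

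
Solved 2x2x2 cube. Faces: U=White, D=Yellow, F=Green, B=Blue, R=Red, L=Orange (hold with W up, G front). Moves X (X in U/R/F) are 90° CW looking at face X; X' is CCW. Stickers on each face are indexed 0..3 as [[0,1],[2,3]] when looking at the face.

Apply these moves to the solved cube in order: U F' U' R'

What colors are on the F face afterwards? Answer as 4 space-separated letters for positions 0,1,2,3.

Answer: G R R B

Derivation:
After move 1 (U): U=WWWW F=RRGG R=BBRR B=OOBB L=GGOO
After move 2 (F'): F=RGRG U=WWBR R=YBYR D=GOYY L=GWOW
After move 3 (U'): U=WRWB F=GWRG R=RGYR B=YBBB L=OOOW
After move 4 (R'): R=GRRY U=WBWY F=GRRB D=GWYG B=YBOB
Query: F face = GRRB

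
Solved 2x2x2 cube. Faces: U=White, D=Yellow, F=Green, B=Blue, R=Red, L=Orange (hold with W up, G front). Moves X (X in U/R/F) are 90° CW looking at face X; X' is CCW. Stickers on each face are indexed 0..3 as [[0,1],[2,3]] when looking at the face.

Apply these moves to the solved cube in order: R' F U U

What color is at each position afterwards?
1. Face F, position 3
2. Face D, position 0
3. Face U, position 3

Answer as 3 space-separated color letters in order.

After move 1 (R'): R=RRRR U=WBWB F=GWGW D=YGYG B=YBYB
After move 2 (F): F=GGWW U=WBOO R=WRBR D=RRYG L=OYOG
After move 3 (U): U=OWOB F=WRWW R=YBBR B=OYYB L=GGOG
After move 4 (U): U=OOBW F=YBWW R=OYBR B=GGYB L=WROG
Query 1: F[3] = W
Query 2: D[0] = R
Query 3: U[3] = W

Answer: W R W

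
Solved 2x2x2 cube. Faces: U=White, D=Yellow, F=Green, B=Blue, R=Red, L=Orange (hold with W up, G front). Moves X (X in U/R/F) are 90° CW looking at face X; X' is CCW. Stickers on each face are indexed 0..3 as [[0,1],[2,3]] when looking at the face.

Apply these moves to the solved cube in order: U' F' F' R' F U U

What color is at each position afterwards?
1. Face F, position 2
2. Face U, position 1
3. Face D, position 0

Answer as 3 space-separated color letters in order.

After move 1 (U'): U=WWWW F=OOGG R=GGRR B=RRBB L=BBOO
After move 2 (F'): F=OGOG U=WWGR R=YGYR D=BOYY L=BWOW
After move 3 (F'): F=GGOO U=WWYY R=OGBR D=WWYY L=BROG
After move 4 (R'): R=GROB U=WBYR F=GWOY D=WGYO B=YRWB
After move 5 (F): F=OGYW U=WBGR R=YRRB D=OGYO L=BWOG
After move 6 (U): U=GWRB F=YRYW R=YRRB B=BWWB L=OGOG
After move 7 (U): U=RGBW F=YRYW R=BWRB B=OGWB L=YROG
Query 1: F[2] = Y
Query 2: U[1] = G
Query 3: D[0] = O

Answer: Y G O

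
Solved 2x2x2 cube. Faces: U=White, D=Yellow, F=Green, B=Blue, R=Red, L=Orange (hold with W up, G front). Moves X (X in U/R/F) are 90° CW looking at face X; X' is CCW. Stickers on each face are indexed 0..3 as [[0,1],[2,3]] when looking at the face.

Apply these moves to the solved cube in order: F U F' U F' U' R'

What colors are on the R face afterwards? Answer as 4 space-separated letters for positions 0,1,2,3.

After move 1 (F): F=GGGG U=WWOO R=WRWR D=RRYY L=OYOY
After move 2 (U): U=OWOW F=WRGG R=BBWR B=OYBB L=GGOY
After move 3 (F'): F=RGWG U=OWBW R=RBRR D=GYYY L=GWOO
After move 4 (U): U=BOWW F=RBWG R=OYRR B=GWBB L=RGOO
After move 5 (F'): F=BGRW U=BOOR R=YYGR D=GOYY L=RWOW
After move 6 (U'): U=ORBO F=RWRW R=BGGR B=YYBB L=GWOW
After move 7 (R'): R=GRBG U=OBBY F=RRRO D=GWYW B=YYOB
Query: R face = GRBG

Answer: G R B G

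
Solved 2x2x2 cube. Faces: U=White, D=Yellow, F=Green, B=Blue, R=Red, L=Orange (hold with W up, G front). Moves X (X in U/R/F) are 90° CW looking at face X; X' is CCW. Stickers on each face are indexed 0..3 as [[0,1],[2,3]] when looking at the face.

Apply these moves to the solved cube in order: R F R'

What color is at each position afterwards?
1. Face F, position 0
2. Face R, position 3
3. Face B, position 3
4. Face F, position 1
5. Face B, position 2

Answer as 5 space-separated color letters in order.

Answer: G G B G R

Derivation:
After move 1 (R): R=RRRR U=WGWG F=GYGY D=YBYB B=WBWB
After move 2 (F): F=GGYY U=WGOO R=WRGR D=RRYB L=OYOB
After move 3 (R'): R=RRWG U=WWOW F=GGYO D=RGYY B=BBRB
Query 1: F[0] = G
Query 2: R[3] = G
Query 3: B[3] = B
Query 4: F[1] = G
Query 5: B[2] = R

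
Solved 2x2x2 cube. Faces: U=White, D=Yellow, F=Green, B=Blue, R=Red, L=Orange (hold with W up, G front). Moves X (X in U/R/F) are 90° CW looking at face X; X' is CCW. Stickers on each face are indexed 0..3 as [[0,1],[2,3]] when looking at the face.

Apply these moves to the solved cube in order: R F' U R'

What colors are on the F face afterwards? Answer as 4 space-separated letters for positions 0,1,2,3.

Answer: B W G G

Derivation:
After move 1 (R): R=RRRR U=WGWG F=GYGY D=YBYB B=WBWB
After move 2 (F'): F=YYGG U=WGRR R=BRYR D=OOYB L=OGOW
After move 3 (U): U=RWRG F=BRGG R=WBYR B=OGWB L=YYOW
After move 4 (R'): R=BRWY U=RWRO F=BWGG D=ORYG B=BGOB
Query: F face = BWGG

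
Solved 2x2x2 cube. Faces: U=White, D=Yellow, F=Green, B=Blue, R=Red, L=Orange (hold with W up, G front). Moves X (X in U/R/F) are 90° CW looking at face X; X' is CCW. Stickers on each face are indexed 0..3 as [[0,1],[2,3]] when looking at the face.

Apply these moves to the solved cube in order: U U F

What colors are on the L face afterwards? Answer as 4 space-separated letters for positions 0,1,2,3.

Answer: R Y O Y

Derivation:
After move 1 (U): U=WWWW F=RRGG R=BBRR B=OOBB L=GGOO
After move 2 (U): U=WWWW F=BBGG R=OORR B=GGBB L=RROO
After move 3 (F): F=GBGB U=WWOR R=WOWR D=ROYY L=RYOY
Query: L face = RYOY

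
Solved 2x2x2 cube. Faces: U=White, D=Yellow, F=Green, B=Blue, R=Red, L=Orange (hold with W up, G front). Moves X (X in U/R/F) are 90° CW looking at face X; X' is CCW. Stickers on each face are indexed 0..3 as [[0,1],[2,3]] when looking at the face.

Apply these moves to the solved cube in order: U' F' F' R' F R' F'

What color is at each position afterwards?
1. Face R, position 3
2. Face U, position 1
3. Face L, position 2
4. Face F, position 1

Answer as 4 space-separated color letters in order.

After move 1 (U'): U=WWWW F=OOGG R=GGRR B=RRBB L=BBOO
After move 2 (F'): F=OGOG U=WWGR R=YGYR D=BOYY L=BWOW
After move 3 (F'): F=GGOO U=WWYY R=OGBR D=WWYY L=BROG
After move 4 (R'): R=GROB U=WBYR F=GWOY D=WGYO B=YRWB
After move 5 (F): F=OGYW U=WBGR R=YRRB D=OGYO L=BWOG
After move 6 (R'): R=RBYR U=WWGY F=OBYR D=OGYW B=ORGB
After move 7 (F'): F=BROY U=WWRY R=GBOR D=WGYW L=BYOG
Query 1: R[3] = R
Query 2: U[1] = W
Query 3: L[2] = O
Query 4: F[1] = R

Answer: R W O R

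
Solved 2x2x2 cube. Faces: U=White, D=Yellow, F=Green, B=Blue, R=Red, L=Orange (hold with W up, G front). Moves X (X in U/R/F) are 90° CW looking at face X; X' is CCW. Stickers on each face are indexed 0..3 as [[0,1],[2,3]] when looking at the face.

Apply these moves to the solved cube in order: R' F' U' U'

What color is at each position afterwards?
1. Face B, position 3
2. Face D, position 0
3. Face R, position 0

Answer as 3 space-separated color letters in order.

Answer: B O O

Derivation:
After move 1 (R'): R=RRRR U=WBWB F=GWGW D=YGYG B=YBYB
After move 2 (F'): F=WWGG U=WBRR R=GRYR D=OOYG L=OBOW
After move 3 (U'): U=BRWR F=OBGG R=WWYR B=GRYB L=YBOW
After move 4 (U'): U=RRBW F=YBGG R=OBYR B=WWYB L=GROW
Query 1: B[3] = B
Query 2: D[0] = O
Query 3: R[0] = O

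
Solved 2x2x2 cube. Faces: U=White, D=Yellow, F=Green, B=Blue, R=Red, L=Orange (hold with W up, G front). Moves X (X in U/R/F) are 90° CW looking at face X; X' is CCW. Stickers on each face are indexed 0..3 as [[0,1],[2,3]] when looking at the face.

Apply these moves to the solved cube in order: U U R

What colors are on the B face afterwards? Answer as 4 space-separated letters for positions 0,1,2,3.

After move 1 (U): U=WWWW F=RRGG R=BBRR B=OOBB L=GGOO
After move 2 (U): U=WWWW F=BBGG R=OORR B=GGBB L=RROO
After move 3 (R): R=RORO U=WBWG F=BYGY D=YBYG B=WGWB
Query: B face = WGWB

Answer: W G W B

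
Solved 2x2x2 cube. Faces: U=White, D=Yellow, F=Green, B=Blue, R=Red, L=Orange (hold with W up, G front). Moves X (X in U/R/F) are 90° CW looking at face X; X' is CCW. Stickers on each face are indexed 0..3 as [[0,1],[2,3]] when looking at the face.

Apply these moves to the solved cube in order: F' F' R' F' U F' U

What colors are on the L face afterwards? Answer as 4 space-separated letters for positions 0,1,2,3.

Answer: R G O O

Derivation:
After move 1 (F'): F=GGGG U=WWRR R=YRYR D=OOYY L=OWOW
After move 2 (F'): F=GGGG U=WWYY R=OROR D=WWYY L=OROR
After move 3 (R'): R=RROO U=WBYB F=GWGY D=WGYG B=YBWB
After move 4 (F'): F=WYGG U=WBRO R=GRWO D=RRYG L=OBOY
After move 5 (U): U=RWOB F=GRGG R=YBWO B=OBWB L=WYOY
After move 6 (F'): F=RGGG U=RWYW R=RBRO D=YYYG L=WBOO
After move 7 (U): U=YRWW F=RBGG R=OBRO B=WBWB L=RGOO
Query: L face = RGOO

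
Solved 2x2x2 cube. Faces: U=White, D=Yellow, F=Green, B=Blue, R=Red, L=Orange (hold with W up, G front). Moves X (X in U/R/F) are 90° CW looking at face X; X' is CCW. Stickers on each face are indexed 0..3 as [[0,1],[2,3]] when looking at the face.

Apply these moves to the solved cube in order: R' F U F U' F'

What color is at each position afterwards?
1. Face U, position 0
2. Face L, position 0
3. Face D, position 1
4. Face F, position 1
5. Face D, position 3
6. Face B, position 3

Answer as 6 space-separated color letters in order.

After move 1 (R'): R=RRRR U=WBWB F=GWGW D=YGYG B=YBYB
After move 2 (F): F=GGWW U=WBOO R=WRBR D=RRYG L=OYOG
After move 3 (U): U=OWOB F=WRWW R=YBBR B=OYYB L=GGOG
After move 4 (F): F=WWWR U=OWGG R=OBBR D=BYYG L=GROR
After move 5 (U'): U=WGOG F=GRWR R=WWBR B=OBYB L=OYOR
After move 6 (F'): F=RRGW U=WGWB R=YWBR D=YRYG L=OGOO
Query 1: U[0] = W
Query 2: L[0] = O
Query 3: D[1] = R
Query 4: F[1] = R
Query 5: D[3] = G
Query 6: B[3] = B

Answer: W O R R G B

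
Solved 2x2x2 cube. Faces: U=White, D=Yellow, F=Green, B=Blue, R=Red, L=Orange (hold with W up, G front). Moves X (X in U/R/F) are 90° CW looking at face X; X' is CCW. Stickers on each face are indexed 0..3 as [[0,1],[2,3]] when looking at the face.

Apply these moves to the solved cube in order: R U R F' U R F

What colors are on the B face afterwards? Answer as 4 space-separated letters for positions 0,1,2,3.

Answer: R Y W B

Derivation:
After move 1 (R): R=RRRR U=WGWG F=GYGY D=YBYB B=WBWB
After move 2 (U): U=WWGG F=RRGY R=WBRR B=OOWB L=GYOO
After move 3 (R): R=RWRB U=WRGY F=RBGB D=YWYO B=GOWB
After move 4 (F'): F=BBRG U=WRRR R=WWYB D=YOYO L=GYOG
After move 5 (U): U=RWRR F=WWRG R=GOYB B=GYWB L=BBOG
After move 6 (R): R=YGBO U=RWRG F=WORO D=YWYG B=RYWB
After move 7 (F): F=RWOO U=RWGB R=RGGO D=BYYG L=BYOW
Query: B face = RYWB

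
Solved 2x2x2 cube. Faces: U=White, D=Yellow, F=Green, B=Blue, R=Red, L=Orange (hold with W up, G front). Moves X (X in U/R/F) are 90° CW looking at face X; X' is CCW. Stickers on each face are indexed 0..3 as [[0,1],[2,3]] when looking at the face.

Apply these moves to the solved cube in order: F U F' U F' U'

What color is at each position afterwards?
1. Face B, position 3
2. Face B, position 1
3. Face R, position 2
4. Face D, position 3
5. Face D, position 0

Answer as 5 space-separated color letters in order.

After move 1 (F): F=GGGG U=WWOO R=WRWR D=RRYY L=OYOY
After move 2 (U): U=OWOW F=WRGG R=BBWR B=OYBB L=GGOY
After move 3 (F'): F=RGWG U=OWBW R=RBRR D=GYYY L=GWOO
After move 4 (U): U=BOWW F=RBWG R=OYRR B=GWBB L=RGOO
After move 5 (F'): F=BGRW U=BOOR R=YYGR D=GOYY L=RWOW
After move 6 (U'): U=ORBO F=RWRW R=BGGR B=YYBB L=GWOW
Query 1: B[3] = B
Query 2: B[1] = Y
Query 3: R[2] = G
Query 4: D[3] = Y
Query 5: D[0] = G

Answer: B Y G Y G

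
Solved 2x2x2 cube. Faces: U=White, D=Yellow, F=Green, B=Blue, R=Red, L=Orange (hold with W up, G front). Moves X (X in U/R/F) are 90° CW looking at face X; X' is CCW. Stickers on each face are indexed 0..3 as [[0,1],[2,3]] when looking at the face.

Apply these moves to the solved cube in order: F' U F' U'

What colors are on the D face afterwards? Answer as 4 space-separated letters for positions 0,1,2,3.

Answer: G W Y Y

Derivation:
After move 1 (F'): F=GGGG U=WWRR R=YRYR D=OOYY L=OWOW
After move 2 (U): U=RWRW F=YRGG R=BBYR B=OWBB L=GGOW
After move 3 (F'): F=RGYG U=RWBY R=OBOR D=GWYY L=GWOR
After move 4 (U'): U=WYRB F=GWYG R=RGOR B=OBBB L=OWOR
Query: D face = GWYY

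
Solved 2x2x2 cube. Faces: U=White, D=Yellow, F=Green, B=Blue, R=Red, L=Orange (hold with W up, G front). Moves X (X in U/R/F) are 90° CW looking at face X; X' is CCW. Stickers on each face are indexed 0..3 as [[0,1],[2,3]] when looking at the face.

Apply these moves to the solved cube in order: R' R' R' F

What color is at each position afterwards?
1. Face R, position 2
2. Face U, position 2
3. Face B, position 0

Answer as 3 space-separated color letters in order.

After move 1 (R'): R=RRRR U=WBWB F=GWGW D=YGYG B=YBYB
After move 2 (R'): R=RRRR U=WYWY F=GBGB D=YWYW B=GBGB
After move 3 (R'): R=RRRR U=WGWG F=GYGY D=YBYB B=WBWB
After move 4 (F): F=GGYY U=WGOO R=WRGR D=RRYB L=OYOB
Query 1: R[2] = G
Query 2: U[2] = O
Query 3: B[0] = W

Answer: G O W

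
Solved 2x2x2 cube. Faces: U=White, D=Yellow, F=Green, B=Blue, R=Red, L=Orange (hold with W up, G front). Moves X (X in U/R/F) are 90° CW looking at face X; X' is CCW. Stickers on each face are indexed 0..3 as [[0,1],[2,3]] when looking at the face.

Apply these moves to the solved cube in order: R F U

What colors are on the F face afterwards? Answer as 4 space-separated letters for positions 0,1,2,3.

Answer: W R Y Y

Derivation:
After move 1 (R): R=RRRR U=WGWG F=GYGY D=YBYB B=WBWB
After move 2 (F): F=GGYY U=WGOO R=WRGR D=RRYB L=OYOB
After move 3 (U): U=OWOG F=WRYY R=WBGR B=OYWB L=GGOB
Query: F face = WRYY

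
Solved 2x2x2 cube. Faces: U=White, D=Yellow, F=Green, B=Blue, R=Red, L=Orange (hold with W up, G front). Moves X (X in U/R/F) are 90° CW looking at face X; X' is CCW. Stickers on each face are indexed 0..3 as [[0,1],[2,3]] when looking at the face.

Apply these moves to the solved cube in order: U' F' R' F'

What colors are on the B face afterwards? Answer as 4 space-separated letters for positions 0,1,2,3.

Answer: Y R O B

Derivation:
After move 1 (U'): U=WWWW F=OOGG R=GGRR B=RRBB L=BBOO
After move 2 (F'): F=OGOG U=WWGR R=YGYR D=BOYY L=BWOW
After move 3 (R'): R=GRYY U=WBGR F=OWOR D=BGYG B=YROB
After move 4 (F'): F=WROO U=WBGY R=GRBY D=WWYG L=BROG
Query: B face = YROB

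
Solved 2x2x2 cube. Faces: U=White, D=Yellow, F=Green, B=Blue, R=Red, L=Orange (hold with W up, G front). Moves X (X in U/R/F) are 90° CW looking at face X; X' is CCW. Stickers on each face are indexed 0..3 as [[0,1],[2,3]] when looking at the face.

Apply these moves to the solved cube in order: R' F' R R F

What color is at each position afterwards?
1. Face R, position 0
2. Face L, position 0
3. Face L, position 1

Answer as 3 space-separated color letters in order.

Answer: R O O

Derivation:
After move 1 (R'): R=RRRR U=WBWB F=GWGW D=YGYG B=YBYB
After move 2 (F'): F=WWGG U=WBRR R=GRYR D=OOYG L=OBOW
After move 3 (R): R=YGRR U=WWRG F=WOGG D=OYYY B=RBBB
After move 4 (R): R=RYRG U=WORG F=WYGY D=OBYR B=GBWB
After move 5 (F): F=GWYY U=WOWB R=RYGG D=RRYR L=OOOB
Query 1: R[0] = R
Query 2: L[0] = O
Query 3: L[1] = O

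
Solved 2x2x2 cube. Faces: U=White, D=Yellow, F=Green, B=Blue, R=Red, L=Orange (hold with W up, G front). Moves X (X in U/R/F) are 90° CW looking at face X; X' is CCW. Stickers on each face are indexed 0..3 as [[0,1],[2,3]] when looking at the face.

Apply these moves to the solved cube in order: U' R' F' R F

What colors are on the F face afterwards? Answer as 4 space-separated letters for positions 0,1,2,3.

After move 1 (U'): U=WWWW F=OOGG R=GGRR B=RRBB L=BBOO
After move 2 (R'): R=GRGR U=WBWR F=OWGW D=YOYG B=YRYB
After move 3 (F'): F=WWOG U=WBGG R=ORYR D=BOYG L=BROW
After move 4 (R): R=YORR U=WWGG F=WOOG D=BYYY B=GRBB
After move 5 (F): F=OWGO U=WWWR R=GOGR D=RYYY L=BBOY
Query: F face = OWGO

Answer: O W G O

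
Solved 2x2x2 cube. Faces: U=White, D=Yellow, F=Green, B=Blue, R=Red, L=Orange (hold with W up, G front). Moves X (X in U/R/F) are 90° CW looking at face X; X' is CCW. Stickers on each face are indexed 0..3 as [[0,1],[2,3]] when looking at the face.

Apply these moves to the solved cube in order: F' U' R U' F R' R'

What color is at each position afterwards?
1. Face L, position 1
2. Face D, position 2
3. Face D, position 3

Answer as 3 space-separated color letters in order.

After move 1 (F'): F=GGGG U=WWRR R=YRYR D=OOYY L=OWOW
After move 2 (U'): U=WRWR F=OWGG R=GGYR B=YRBB L=BBOW
After move 3 (R): R=YGRG U=WWWG F=OOGY D=OBYY B=RRRB
After move 4 (U'): U=WGWW F=BBGY R=OORG B=YGRB L=RROW
After move 5 (F): F=GBYB U=WGWR R=WOWG D=ROYY L=ROOB
After move 6 (R'): R=OGWW U=WRWY F=GGYR D=RBYB B=YGOB
After move 7 (R'): R=GWOW U=WOWY F=GRYY D=RGYR B=BGBB
Query 1: L[1] = O
Query 2: D[2] = Y
Query 3: D[3] = R

Answer: O Y R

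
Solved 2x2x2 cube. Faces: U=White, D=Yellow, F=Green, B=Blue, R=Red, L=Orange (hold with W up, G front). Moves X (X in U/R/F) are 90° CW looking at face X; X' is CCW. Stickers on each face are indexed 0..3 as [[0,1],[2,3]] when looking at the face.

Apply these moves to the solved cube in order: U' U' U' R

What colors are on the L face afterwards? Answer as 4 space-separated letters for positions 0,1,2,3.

Answer: G G O O

Derivation:
After move 1 (U'): U=WWWW F=OOGG R=GGRR B=RRBB L=BBOO
After move 2 (U'): U=WWWW F=BBGG R=OORR B=GGBB L=RROO
After move 3 (U'): U=WWWW F=RRGG R=BBRR B=OOBB L=GGOO
After move 4 (R): R=RBRB U=WRWG F=RYGY D=YBYO B=WOWB
Query: L face = GGOO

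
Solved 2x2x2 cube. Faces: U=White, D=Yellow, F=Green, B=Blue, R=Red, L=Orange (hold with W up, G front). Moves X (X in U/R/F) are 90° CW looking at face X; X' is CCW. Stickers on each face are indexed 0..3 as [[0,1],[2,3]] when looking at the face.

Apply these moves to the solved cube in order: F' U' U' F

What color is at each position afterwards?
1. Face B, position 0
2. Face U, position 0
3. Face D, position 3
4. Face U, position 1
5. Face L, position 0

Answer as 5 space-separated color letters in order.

Answer: G R Y R Y

Derivation:
After move 1 (F'): F=GGGG U=WWRR R=YRYR D=OOYY L=OWOW
After move 2 (U'): U=WRWR F=OWGG R=GGYR B=YRBB L=BBOW
After move 3 (U'): U=RRWW F=BBGG R=OWYR B=GGBB L=YROW
After move 4 (F): F=GBGB U=RRWR R=WWWR D=YOYY L=YOOO
Query 1: B[0] = G
Query 2: U[0] = R
Query 3: D[3] = Y
Query 4: U[1] = R
Query 5: L[0] = Y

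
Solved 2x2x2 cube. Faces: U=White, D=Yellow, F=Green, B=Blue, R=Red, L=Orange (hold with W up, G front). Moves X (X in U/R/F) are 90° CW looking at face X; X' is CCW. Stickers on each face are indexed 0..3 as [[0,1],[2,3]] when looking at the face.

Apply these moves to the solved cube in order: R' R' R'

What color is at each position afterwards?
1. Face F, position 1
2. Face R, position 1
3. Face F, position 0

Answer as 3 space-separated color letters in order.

Answer: Y R G

Derivation:
After move 1 (R'): R=RRRR U=WBWB F=GWGW D=YGYG B=YBYB
After move 2 (R'): R=RRRR U=WYWY F=GBGB D=YWYW B=GBGB
After move 3 (R'): R=RRRR U=WGWG F=GYGY D=YBYB B=WBWB
Query 1: F[1] = Y
Query 2: R[1] = R
Query 3: F[0] = G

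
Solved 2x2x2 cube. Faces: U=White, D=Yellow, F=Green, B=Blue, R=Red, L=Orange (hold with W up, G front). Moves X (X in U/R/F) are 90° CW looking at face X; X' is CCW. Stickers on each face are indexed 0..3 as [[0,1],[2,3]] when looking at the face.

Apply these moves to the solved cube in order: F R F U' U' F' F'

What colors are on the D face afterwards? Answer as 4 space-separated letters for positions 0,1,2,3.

Answer: W G Y B

Derivation:
After move 1 (F): F=GGGG U=WWOO R=WRWR D=RRYY L=OYOY
After move 2 (R): R=WWRR U=WGOG F=GRGY D=RBYB B=OBWB
After move 3 (F): F=GGYR U=WGYY R=OWGR D=RWYB L=OROB
After move 4 (U'): U=GYWY F=ORYR R=GGGR B=OWWB L=OBOB
After move 5 (U'): U=YYGW F=OBYR R=ORGR B=GGWB L=OWOB
After move 6 (F'): F=BROY U=YYOG R=WRRR D=WBYB L=OWOG
After move 7 (F'): F=RYBO U=YYWR R=BRWR D=WGYB L=OGOO
Query: D face = WGYB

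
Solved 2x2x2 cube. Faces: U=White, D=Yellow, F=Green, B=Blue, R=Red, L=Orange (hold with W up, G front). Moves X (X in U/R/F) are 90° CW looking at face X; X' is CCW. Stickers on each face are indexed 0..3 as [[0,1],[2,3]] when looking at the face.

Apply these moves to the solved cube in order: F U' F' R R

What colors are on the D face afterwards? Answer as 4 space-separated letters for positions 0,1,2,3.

Answer: B O Y W

Derivation:
After move 1 (F): F=GGGG U=WWOO R=WRWR D=RRYY L=OYOY
After move 2 (U'): U=WOWO F=OYGG R=GGWR B=WRBB L=BBOY
After move 3 (F'): F=YGOG U=WOGW R=RGRR D=BYYY L=BOOW
After move 4 (R): R=RRRG U=WGGG F=YYOY D=BBYW B=WROB
After move 5 (R): R=RRGR U=WYGY F=YBOW D=BOYW B=GRGB
Query: D face = BOYW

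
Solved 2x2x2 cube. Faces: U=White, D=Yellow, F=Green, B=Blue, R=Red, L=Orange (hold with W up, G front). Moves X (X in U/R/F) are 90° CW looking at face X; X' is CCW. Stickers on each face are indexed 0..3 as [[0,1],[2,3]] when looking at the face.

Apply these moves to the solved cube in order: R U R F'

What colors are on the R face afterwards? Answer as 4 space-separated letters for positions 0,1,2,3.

After move 1 (R): R=RRRR U=WGWG F=GYGY D=YBYB B=WBWB
After move 2 (U): U=WWGG F=RRGY R=WBRR B=OOWB L=GYOO
After move 3 (R): R=RWRB U=WRGY F=RBGB D=YWYO B=GOWB
After move 4 (F'): F=BBRG U=WRRR R=WWYB D=YOYO L=GYOG
Query: R face = WWYB

Answer: W W Y B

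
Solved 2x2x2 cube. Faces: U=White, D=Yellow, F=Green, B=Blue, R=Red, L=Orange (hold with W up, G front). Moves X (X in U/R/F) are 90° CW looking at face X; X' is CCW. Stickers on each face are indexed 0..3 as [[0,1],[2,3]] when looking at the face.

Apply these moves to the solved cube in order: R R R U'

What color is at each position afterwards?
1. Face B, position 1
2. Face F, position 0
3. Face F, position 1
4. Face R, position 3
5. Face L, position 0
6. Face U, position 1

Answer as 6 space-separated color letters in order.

Answer: R O O R Y B

Derivation:
After move 1 (R): R=RRRR U=WGWG F=GYGY D=YBYB B=WBWB
After move 2 (R): R=RRRR U=WYWY F=GBGB D=YWYW B=GBGB
After move 3 (R): R=RRRR U=WBWB F=GWGW D=YGYG B=YBYB
After move 4 (U'): U=BBWW F=OOGW R=GWRR B=RRYB L=YBOO
Query 1: B[1] = R
Query 2: F[0] = O
Query 3: F[1] = O
Query 4: R[3] = R
Query 5: L[0] = Y
Query 6: U[1] = B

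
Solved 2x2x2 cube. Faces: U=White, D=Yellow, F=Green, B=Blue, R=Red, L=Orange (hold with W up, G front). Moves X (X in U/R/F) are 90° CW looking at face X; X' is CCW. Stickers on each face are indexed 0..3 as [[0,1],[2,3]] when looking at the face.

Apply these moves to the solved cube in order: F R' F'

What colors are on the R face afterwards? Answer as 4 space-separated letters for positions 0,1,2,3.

After move 1 (F): F=GGGG U=WWOO R=WRWR D=RRYY L=OYOY
After move 2 (R'): R=RRWW U=WBOB F=GWGO D=RGYG B=YBRB
After move 3 (F'): F=WOGG U=WBRW R=GRRW D=YYYG L=OBOO
Query: R face = GRRW

Answer: G R R W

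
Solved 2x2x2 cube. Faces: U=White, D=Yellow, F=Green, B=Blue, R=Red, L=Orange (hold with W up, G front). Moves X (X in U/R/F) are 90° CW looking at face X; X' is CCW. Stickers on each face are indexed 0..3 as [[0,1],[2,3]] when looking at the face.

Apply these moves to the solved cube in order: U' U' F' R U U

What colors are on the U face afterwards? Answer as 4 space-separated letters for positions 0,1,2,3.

After move 1 (U'): U=WWWW F=OOGG R=GGRR B=RRBB L=BBOO
After move 2 (U'): U=WWWW F=BBGG R=OORR B=GGBB L=RROO
After move 3 (F'): F=BGBG U=WWOR R=YOYR D=ROYY L=RWOW
After move 4 (R): R=YYRO U=WGOG F=BOBY D=RBYG B=RGWB
After move 5 (U): U=OWGG F=YYBY R=RGRO B=RWWB L=BOOW
After move 6 (U): U=GOGW F=RGBY R=RWRO B=BOWB L=YYOW
Query: U face = GOGW

Answer: G O G W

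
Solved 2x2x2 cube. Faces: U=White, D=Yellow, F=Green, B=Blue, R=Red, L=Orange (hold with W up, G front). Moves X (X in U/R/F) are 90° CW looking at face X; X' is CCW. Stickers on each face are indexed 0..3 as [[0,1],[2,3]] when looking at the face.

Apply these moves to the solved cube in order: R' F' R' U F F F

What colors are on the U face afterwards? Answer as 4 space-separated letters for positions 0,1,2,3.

Answer: R W G G

Derivation:
After move 1 (R'): R=RRRR U=WBWB F=GWGW D=YGYG B=YBYB
After move 2 (F'): F=WWGG U=WBRR R=GRYR D=OOYG L=OBOW
After move 3 (R'): R=RRGY U=WYRY F=WBGR D=OWYG B=GBOB
After move 4 (U): U=RWYY F=RRGR R=GBGY B=OBOB L=WBOW
After move 5 (F): F=GRRR U=RWWB R=YBYY D=GGYG L=WOOW
After move 6 (F): F=RGRR U=RWWO R=WBBY D=YYYG L=WGOG
After move 7 (F): F=RRRG U=RWGG R=WBOY D=BWYG L=WYOY
Query: U face = RWGG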